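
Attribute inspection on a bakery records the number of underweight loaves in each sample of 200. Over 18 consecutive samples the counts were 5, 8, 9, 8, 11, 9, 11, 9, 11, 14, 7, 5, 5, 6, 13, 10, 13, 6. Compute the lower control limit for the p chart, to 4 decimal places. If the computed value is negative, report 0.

p̄ = Σdᵢ / (k·n) = 160 / (18 × 200) = 0.04444
LCL = p̄ − 3·√(p̄(1−p̄)/n) = 0.04444 − 3 × 0.01457 = 0.00073

0.0007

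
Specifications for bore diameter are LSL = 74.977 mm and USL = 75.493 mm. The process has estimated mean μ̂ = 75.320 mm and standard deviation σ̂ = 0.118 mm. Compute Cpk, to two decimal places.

Cpu = (USL − μ̂) / (3σ̂) = (75.493 − 75.320) / (3 × 0.118) = 0.4887; Cpl = (μ̂ − LSL) / (3σ̂) = (75.320 − 74.977) / (3 × 0.118) = 0.9689; Cpk = min(Cpu, Cpl) = 0.4887

0.49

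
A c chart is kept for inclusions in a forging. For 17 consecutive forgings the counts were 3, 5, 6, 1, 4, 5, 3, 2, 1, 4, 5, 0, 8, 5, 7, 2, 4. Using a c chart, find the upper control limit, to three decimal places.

c̄ = (3 + 5 + 6 + 1 + 4 + 5 + 3 + 2 + 1 + 4 + 5 + 0 + 8 + 5 + 7 + 2 + 4) / 17 = 65 / 17 = 3.8235
UCL = c̄ + 3√c̄ = 3.8235 + 3 × √3.8235 = 3.8235 + 3 × 1.9554 = 9.6897

9.690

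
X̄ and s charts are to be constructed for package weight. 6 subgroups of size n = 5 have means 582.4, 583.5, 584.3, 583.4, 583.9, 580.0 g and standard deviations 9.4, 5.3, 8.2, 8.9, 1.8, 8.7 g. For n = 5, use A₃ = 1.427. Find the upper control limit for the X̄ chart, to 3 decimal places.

X̄̄ = (582.4 + 583.5 + 584.3 + 583.4 + 583.9 + 580.0) / 6 = 582.9167
s̄ = (9.4 + 5.3 + 8.2 + 8.9 + 1.8 + 8.7) / 6 = 7.0500
UCL = X̄̄ + A₃·s̄ = 582.9167 + 1.427 × 7.0500 = 592.9770

592.977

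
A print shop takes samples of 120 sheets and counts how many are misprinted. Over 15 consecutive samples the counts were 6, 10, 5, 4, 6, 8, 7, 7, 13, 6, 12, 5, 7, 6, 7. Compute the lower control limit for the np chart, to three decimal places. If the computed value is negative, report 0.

p̄ = Σdᵢ / (k·n) = 109 / (15 × 120) = 0.06056
LCL = np̄ − 3·√(np̄(1−p̄)) = 7.2667 − 3 × 2.6128 = -0.5717 → 0 (negative, so LCL = 0)

0.000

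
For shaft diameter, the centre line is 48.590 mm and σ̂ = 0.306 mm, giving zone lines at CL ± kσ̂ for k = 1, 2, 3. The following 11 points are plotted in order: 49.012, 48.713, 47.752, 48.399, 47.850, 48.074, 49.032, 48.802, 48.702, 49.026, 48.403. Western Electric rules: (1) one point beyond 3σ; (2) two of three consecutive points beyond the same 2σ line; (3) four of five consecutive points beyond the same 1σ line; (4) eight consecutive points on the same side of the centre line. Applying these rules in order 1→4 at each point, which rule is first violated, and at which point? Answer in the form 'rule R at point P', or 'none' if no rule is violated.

Zone of each point (C = within 1σ̂, B = 1σ̂–2σ̂, A = 2σ̂–3σ̂, * = beyond 3σ̂; sign = side of CL): 1:+B, 2:+C, 3:-A, 4:-C, 5:-A, 6:-B, 7:+B, 8:+C, 9:+C, 10:+B, 11:-C
Rule 2 (two of three consecutive points beyond the same 2σ limit) is satisfied at point 5.

rule 2 at point 5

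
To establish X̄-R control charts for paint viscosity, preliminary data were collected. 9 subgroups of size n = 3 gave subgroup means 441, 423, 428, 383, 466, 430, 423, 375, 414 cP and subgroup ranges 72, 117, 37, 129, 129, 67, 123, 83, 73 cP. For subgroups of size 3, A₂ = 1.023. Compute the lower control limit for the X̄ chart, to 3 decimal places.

325.990

X̄̄ = (441 + 423 + 428 + 383 + 466 + 430 + 423 + 375 + 414) / 9 = 3783.0000 / 9 = 420.3333
R̄ = (72 + 117 + 37 + 129 + 129 + 67 + 123 + 83 + 73) / 9 = 830.0000 / 9 = 92.2222
LCL = X̄̄ − A₂·R̄ = 420.3333 − 1.023 × 92.2222 = 325.9900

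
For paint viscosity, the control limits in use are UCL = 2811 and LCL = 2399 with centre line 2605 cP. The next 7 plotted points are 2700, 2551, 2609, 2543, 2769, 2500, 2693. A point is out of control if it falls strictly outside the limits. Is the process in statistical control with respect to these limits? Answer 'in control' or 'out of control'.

All 7 points lie within [2399, 2811].

in control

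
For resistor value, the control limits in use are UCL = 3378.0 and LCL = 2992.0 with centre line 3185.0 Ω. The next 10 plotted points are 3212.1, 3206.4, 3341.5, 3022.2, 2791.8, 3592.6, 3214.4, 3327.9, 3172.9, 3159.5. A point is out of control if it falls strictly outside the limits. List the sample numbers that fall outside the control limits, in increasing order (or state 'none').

Compare each point to [2992.0, 3378.0]: sample 5 = 2791.8 < LCL; sample 6 = 3592.6 > UCL.

5, 6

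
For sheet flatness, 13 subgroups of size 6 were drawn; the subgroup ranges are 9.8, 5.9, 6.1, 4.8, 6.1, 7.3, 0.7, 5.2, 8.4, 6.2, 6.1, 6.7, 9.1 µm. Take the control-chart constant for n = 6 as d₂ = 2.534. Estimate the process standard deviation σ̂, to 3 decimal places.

R̄ = (9.8 + 5.9 + 6.1 + 4.8 + 6.1 + 7.3 + 0.7 + 5.2 + 8.4 + 6.2 + 6.1 + 6.7 + 9.1) / 13 = 6.3385
σ̂ = R̄ / d₂ = 6.3385 / 2.534 = 2.5014

2.501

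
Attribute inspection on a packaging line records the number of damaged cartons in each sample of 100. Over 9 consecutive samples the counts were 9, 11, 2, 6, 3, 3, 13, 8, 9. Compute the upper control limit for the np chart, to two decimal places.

14.82

p̄ = Σdᵢ / (k·n) = 64 / (9 × 100) = 0.07111
UCL = np̄ + 3·√(np̄(1−p̄)) = 7.1111 + 3 × √(7.1111×0.92889) = 7.1111 + 3 × 2.5701 = 14.8214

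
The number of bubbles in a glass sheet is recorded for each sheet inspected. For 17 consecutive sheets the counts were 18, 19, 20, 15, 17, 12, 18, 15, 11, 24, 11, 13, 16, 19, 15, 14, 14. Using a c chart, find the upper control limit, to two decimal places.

27.92

c̄ = (18 + 19 + 20 + 15 + 17 + 12 + 18 + 15 + 11 + 24 + 11 + 13 + 16 + 19 + 15 + 14 + 14) / 17 = 271 / 17 = 15.9412
UCL = c̄ + 3√c̄ = 15.9412 + 3 × √15.9412 = 15.9412 + 3 × 3.9926 = 27.9191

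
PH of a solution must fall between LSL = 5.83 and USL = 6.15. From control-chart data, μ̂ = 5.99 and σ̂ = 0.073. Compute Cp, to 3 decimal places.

Cp = (USL − LSL) / (6σ̂) = (6.15 − 5.83) / (6 × 0.073) = 0.3200 / 0.4380 = 0.7306

0.731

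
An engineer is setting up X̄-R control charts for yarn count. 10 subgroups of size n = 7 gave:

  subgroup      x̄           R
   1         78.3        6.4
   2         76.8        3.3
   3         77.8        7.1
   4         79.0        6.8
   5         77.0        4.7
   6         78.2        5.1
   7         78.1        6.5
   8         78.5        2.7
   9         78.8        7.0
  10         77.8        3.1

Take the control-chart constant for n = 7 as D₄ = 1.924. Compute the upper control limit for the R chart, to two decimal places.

10.14

R̄ = (6.4 + 3.3 + 7.1 + 6.8 + 4.7 + 5.1 + 6.5 + 2.7 + 7.0 + 3.1) / 10 = 52.7000 / 10 = 5.2700
UCL_R = D₄·R̄ = 1.924 × 5.2700 = 10.1395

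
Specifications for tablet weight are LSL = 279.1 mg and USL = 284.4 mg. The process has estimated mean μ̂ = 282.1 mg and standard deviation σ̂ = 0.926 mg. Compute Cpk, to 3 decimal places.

Cpu = (USL − μ̂) / (3σ̂) = (284.4 − 282.1) / (3 × 0.926) = 0.8279; Cpl = (μ̂ − LSL) / (3σ̂) = (282.1 − 279.1) / (3 × 0.926) = 1.0799; Cpk = min(Cpu, Cpl) = 0.8279

0.828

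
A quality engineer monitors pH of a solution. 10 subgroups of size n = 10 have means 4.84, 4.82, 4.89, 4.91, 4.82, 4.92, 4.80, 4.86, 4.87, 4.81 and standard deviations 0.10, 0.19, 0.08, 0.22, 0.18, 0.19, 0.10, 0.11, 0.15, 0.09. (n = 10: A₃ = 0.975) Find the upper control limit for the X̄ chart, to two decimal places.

X̄̄ = (4.84 + 4.82 + 4.89 + 4.91 + 4.82 + 4.92 + 4.80 + 4.86 + 4.87 + 4.81) / 10 = 4.8540
s̄ = (0.10 + 0.19 + 0.08 + 0.22 + 0.18 + 0.19 + 0.10 + 0.11 + 0.15 + 0.09) / 10 = 0.1410
UCL = X̄̄ + A₃·s̄ = 4.8540 + 0.975 × 0.1410 = 4.9915

4.99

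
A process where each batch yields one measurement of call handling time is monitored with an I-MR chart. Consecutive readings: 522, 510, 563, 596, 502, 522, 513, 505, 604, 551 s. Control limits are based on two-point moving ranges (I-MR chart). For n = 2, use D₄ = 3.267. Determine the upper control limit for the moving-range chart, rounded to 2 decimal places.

138.30

Moving ranges: 12, 53, 33, 94, 20, 9, 8, 99, 53; M̄R̄ = 381.0000 / 9 = 42.3333
UCL_MR = D₄·M̄R̄ = 3.267 × 42.3333 = 138.3030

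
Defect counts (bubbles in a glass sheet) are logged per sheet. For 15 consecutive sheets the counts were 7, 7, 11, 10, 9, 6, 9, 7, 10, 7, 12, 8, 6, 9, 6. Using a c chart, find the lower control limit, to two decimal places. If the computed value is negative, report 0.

c̄ = (7 + 7 + 11 + 10 + 9 + 6 + 9 + 7 + 10 + 7 + 12 + 8 + 6 + 9 + 6) / 15 = 124 / 15 = 8.2667
LCL = c̄ − 3√c̄ = 8.2667 − 3 × 2.8752 = -0.3589 → 0 (cannot be negative)

0.00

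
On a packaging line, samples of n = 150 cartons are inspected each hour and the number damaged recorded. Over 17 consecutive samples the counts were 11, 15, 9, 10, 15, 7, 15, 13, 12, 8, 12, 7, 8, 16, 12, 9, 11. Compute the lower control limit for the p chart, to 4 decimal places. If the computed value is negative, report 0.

p̄ = Σdᵢ / (k·n) = 190 / (17 × 150) = 0.07451
LCL = p̄ − 3·√(p̄(1−p̄)/n) = 0.07451 − 3 × 0.02144 = 0.01019

0.0102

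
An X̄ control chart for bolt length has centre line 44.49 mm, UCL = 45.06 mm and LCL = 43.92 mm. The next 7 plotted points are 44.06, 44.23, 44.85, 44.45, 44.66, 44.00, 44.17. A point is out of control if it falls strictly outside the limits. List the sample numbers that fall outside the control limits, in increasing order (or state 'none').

none

All 7 points lie within [43.92, 45.06].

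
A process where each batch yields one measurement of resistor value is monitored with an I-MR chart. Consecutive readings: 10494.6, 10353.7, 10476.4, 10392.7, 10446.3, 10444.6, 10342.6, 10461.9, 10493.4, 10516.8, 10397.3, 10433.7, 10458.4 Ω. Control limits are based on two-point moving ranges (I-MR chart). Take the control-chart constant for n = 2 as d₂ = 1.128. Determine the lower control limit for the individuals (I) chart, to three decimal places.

X̄ = (10494.6 + 10353.7 + 10476.4 + 10392.7 + 10446.3 + 10444.6 + 10342.6 + 10461.9 + 10493.4 + 10516.8 + 10397.3 + 10433.7 + 10458.4) / 13 = 10439.4154
Moving ranges: 140.9, 122.7, 83.7, 53.6, 1.7, 102.0, 119.3, 31.5, 23.4, 119.5, 36.4, 24.7; M̄R̄ = 859.4000 / 12 = 71.6167
LCL = X̄ − 3·M̄R̄/d₂ = 10439.4154 − 3 × 71.6167 / 1.128 = 10248.9455

10248.946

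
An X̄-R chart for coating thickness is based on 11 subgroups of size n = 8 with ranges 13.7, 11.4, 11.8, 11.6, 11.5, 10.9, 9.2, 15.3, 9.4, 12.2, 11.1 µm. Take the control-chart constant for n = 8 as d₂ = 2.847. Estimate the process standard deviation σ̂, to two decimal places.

4.09

R̄ = (13.7 + 11.4 + 11.8 + 11.6 + 11.5 + 10.9 + 9.2 + 15.3 + 9.4 + 12.2 + 11.1) / 11 = 11.6455
σ̂ = R̄ / d₂ = 11.6455 / 2.847 = 4.0904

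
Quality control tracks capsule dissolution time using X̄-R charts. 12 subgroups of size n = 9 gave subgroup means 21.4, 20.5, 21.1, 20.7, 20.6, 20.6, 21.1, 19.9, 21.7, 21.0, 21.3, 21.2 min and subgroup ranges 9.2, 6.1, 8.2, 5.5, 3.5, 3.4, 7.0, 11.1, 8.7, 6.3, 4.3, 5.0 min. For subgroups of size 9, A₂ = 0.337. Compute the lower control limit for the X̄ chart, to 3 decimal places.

X̄̄ = (21.4 + 20.5 + 21.1 + 20.7 + 20.6 + 20.6 + 21.1 + 19.9 + 21.7 + 21.0 + 21.3 + 21.2) / 12 = 251.1000 / 12 = 20.9250
R̄ = (9.2 + 6.1 + 8.2 + 5.5 + 3.5 + 3.4 + 7.0 + 11.1 + 8.7 + 6.3 + 4.3 + 5.0) / 12 = 78.3000 / 12 = 6.5250
LCL = X̄̄ − A₂·R̄ = 20.9250 − 0.337 × 6.5250 = 18.7261

18.726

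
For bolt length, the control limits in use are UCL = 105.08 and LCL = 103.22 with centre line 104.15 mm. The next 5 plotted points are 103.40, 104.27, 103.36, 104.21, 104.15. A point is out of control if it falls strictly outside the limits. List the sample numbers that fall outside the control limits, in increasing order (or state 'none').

none

All 5 points lie within [103.22, 105.08].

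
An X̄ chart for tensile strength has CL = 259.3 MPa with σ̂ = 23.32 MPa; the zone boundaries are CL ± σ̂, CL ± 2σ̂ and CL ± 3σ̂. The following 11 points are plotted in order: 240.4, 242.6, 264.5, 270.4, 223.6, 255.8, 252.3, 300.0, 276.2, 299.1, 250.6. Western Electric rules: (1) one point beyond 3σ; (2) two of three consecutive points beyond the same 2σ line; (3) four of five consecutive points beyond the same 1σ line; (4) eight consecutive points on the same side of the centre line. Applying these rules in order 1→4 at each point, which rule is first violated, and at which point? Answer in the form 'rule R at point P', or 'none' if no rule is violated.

Zone of each point (C = within 1σ̂, B = 1σ̂–2σ̂, A = 2σ̂–3σ̂, * = beyond 3σ̂; sign = side of CL): 1:-C, 2:-C, 3:+C, 4:+C, 5:-B, 6:-C, 7:-C, 8:+B, 9:+C, 10:+B, 11:-C
No rule fires across all 11 points.

none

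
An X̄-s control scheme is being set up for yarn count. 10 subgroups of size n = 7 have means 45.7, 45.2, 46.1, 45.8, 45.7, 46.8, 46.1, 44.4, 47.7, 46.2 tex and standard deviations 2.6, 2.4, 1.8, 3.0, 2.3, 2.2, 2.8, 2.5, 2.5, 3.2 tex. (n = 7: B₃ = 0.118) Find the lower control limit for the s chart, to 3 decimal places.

0.299

s̄ = (2.6 + 2.4 + 1.8 + 3.0 + 2.3 + 2.2 + 2.8 + 2.5 + 2.5 + 3.2) / 10 = 2.5300
LCL_s = B₃·s̄ = 0.118 × 2.5300 = 0.2985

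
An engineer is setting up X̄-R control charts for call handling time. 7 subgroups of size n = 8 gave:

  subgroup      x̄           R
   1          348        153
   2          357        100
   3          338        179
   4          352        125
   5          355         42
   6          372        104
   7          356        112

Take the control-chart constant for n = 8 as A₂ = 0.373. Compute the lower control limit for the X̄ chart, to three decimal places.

310.572

X̄̄ = (348 + 357 + 338 + 352 + 355 + 372 + 356) / 7 = 2478.0000 / 7 = 354.0000
R̄ = (153 + 100 + 179 + 125 + 42 + 104 + 112) / 7 = 815.0000 / 7 = 116.4286
LCL = X̄̄ − A₂·R̄ = 354.0000 − 0.373 × 116.4286 = 310.5721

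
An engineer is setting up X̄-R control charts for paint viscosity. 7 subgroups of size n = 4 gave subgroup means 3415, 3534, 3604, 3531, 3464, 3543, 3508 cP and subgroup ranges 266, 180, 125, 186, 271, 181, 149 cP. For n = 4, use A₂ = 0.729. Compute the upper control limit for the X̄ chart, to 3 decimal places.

X̄̄ = (3415 + 3534 + 3604 + 3531 + 3464 + 3543 + 3508) / 7 = 24599.0000 / 7 = 3514.1429
R̄ = (266 + 180 + 125 + 186 + 271 + 181 + 149) / 7 = 1358.0000 / 7 = 194.0000
UCL = X̄̄ + A₂·R̄ = 3514.1429 + 0.729 × 194.0000 = 3655.5689

3655.569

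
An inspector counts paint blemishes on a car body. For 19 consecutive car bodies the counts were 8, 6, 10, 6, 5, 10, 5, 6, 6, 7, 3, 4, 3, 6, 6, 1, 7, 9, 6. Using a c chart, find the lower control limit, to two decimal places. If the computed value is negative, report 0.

c̄ = (8 + 6 + 10 + 6 + 5 + 10 + 5 + 6 + 6 + 7 + 3 + 4 + 3 + 6 + 6 + 1 + 7 + 9 + 6) / 19 = 114 / 19 = 6.0000
LCL = c̄ − 3√c̄ = 6.0000 − 3 × 2.4495 = -1.3485 → 0 (cannot be negative)

0.00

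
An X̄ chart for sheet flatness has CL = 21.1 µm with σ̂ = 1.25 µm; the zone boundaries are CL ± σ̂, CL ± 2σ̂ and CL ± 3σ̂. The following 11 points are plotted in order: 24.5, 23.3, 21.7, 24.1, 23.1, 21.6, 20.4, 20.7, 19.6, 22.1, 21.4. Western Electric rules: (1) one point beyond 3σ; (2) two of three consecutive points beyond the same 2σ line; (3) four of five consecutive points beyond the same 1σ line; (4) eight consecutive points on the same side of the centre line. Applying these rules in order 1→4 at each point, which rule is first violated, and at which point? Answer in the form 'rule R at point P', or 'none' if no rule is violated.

Zone of each point (C = within 1σ̂, B = 1σ̂–2σ̂, A = 2σ̂–3σ̂, * = beyond 3σ̂; sign = side of CL): 1:+A, 2:+B, 3:+C, 4:+A, 5:+B, 6:+C, 7:-C, 8:-C, 9:-B, 10:+C, 11:+C
Rule 3 (four of five consecutive points beyond the same 1σ limit) is satisfied at point 5.

rule 3 at point 5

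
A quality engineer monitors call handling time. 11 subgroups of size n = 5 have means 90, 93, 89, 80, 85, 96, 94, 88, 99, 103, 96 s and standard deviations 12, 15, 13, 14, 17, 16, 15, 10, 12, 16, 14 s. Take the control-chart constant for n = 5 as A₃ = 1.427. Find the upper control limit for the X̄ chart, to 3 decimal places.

112.069

X̄̄ = (90 + 93 + 89 + 80 + 85 + 96 + 94 + 88 + 99 + 103 + 96) / 11 = 92.0909
s̄ = (12 + 15 + 13 + 14 + 17 + 16 + 15 + 10 + 12 + 16 + 14) / 11 = 14.0000
UCL = X̄̄ + A₃·s̄ = 92.0909 + 1.427 × 14.0000 = 112.0689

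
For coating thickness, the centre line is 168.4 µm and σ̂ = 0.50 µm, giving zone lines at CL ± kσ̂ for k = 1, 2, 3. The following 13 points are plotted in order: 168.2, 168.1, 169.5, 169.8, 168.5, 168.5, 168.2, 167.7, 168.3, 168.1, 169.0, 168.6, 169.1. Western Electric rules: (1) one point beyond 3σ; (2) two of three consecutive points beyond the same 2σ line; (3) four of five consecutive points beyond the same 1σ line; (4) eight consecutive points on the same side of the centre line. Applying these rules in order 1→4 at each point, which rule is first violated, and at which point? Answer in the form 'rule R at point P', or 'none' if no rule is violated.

rule 2 at point 4

Zone of each point (C = within 1σ̂, B = 1σ̂–2σ̂, A = 2σ̂–3σ̂, * = beyond 3σ̂; sign = side of CL): 1:-C, 2:-C, 3:+A, 4:+A, 5:+C, 6:+C, 7:-C, 8:-B, 9:-C, 10:-C, 11:+B, 12:+C, 13:+B
Rule 2 (two of three consecutive points beyond the same 2σ limit) is satisfied at point 4.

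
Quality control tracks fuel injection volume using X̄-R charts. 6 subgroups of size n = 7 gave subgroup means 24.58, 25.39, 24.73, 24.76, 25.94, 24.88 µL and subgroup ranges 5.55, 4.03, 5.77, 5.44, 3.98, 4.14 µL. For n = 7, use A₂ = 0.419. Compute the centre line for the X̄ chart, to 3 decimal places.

25.047

X̄̄ = (24.58 + 25.39 + 24.73 + 24.76 + 25.94 + 24.88) / 6 = 150.2800 / 6 = 25.0467
CL = X̄̄ = 25.0467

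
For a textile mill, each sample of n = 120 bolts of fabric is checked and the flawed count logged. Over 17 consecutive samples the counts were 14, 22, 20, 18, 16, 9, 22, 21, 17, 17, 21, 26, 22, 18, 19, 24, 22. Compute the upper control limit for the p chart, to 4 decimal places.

p̄ = Σdᵢ / (k·n) = 328 / (17 × 120) = 0.16078
UCL = p̄ + 3·√(p̄(1−p̄)/n) = 0.16078 + 3 × √(0.16078×0.83922/120) = 0.16078 + 3 × 0.03353 = 0.26138

0.2614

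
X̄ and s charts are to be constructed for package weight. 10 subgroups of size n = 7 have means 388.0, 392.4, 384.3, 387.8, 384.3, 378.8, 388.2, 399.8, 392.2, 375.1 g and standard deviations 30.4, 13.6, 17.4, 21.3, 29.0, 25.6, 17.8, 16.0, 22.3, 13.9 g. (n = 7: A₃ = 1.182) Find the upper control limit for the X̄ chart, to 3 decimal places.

X̄̄ = (388.0 + 392.4 + 384.3 + 387.8 + 384.3 + 378.8 + 388.2 + 399.8 + 392.2 + 375.1) / 10 = 387.0900
s̄ = (30.4 + 13.6 + 17.4 + 21.3 + 29.0 + 25.6 + 17.8 + 16.0 + 22.3 + 13.9) / 10 = 20.7300
UCL = X̄̄ + A₃·s̄ = 387.0900 + 1.182 × 20.7300 = 411.5929

411.593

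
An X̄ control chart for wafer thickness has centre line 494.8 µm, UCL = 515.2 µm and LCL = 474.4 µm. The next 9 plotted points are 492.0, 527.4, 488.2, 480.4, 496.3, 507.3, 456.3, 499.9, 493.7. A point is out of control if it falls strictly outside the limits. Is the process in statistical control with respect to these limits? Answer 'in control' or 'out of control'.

out of control

Compare each point to [474.4, 515.2]: sample 2 = 527.4 > UCL; sample 7 = 456.3 < LCL.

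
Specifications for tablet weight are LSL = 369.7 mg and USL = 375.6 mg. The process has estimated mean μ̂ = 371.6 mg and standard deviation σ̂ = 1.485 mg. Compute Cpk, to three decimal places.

Cpu = (USL − μ̂) / (3σ̂) = (375.6 − 371.6) / (3 × 1.485) = 0.8979; Cpl = (μ̂ − LSL) / (3σ̂) = (371.6 − 369.7) / (3 × 1.485) = 0.4265; Cpk = min(Cpu, Cpl) = 0.4265

0.426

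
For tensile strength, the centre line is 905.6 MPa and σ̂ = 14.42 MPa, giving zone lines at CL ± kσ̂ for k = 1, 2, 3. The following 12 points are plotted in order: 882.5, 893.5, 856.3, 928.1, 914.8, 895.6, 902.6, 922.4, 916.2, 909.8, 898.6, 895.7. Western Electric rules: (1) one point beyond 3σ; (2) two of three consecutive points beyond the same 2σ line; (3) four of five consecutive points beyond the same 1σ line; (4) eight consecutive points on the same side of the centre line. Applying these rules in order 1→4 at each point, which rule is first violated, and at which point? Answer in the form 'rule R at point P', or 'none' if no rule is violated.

rule 1 at point 3

Zone of each point (C = within 1σ̂, B = 1σ̂–2σ̂, A = 2σ̂–3σ̂, * = beyond 3σ̂; sign = side of CL): 1:-B, 2:-C, 3:-*, 4:+B, 5:+C, 6:-C, 7:-C, 8:+B, 9:+C, 10:+C, 11:-C, 12:-C
Rule 1 (one point beyond the 3σ limits) is satisfied at point 3.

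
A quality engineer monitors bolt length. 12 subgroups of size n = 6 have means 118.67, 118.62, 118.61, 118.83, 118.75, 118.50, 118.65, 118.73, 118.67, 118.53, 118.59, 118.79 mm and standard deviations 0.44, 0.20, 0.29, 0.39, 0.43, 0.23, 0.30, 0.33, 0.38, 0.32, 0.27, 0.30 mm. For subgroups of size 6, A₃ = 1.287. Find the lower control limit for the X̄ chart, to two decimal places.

118.25

X̄̄ = (118.67 + 118.62 + 118.61 + 118.83 + 118.75 + 118.50 + 118.65 + 118.73 + 118.67 + 118.53 + 118.59 + 118.79) / 12 = 118.6617
s̄ = (0.44 + 0.20 + 0.29 + 0.39 + 0.43 + 0.23 + 0.30 + 0.33 + 0.38 + 0.32 + 0.27 + 0.30) / 12 = 0.3233
LCL = X̄̄ − A₃·s̄ = 118.6617 − 1.287 × 0.3233 = 118.2455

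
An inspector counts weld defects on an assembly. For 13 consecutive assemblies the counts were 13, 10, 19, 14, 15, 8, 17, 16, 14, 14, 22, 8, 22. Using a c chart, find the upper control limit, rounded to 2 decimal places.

26.30

c̄ = (13 + 10 + 19 + 14 + 15 + 8 + 17 + 16 + 14 + 14 + 22 + 8 + 22) / 13 = 192 / 13 = 14.7692
UCL = c̄ + 3√c̄ = 14.7692 + 3 × √14.7692 = 14.7692 + 3 × 3.8431 = 26.2985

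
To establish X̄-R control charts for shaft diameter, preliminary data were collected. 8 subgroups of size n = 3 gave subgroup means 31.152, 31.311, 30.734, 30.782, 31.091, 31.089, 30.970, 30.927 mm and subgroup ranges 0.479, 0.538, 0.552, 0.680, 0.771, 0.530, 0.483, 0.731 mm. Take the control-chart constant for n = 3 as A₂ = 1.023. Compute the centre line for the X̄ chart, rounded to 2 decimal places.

31.01

X̄̄ = (31.152 + 31.311 + 30.734 + 30.782 + 31.091 + 31.089 + 30.970 + 30.927) / 8 = 248.0560 / 8 = 31.0070
CL = X̄̄ = 31.0070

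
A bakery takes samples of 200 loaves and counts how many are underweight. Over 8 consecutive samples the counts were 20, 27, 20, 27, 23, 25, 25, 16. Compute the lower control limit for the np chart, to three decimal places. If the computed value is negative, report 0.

p̄ = Σdᵢ / (k·n) = 183 / (8 × 200) = 0.11438
LCL = np̄ − 3·√(np̄(1−p̄)) = 22.8750 − 3 × 4.5010 = 9.3721

9.372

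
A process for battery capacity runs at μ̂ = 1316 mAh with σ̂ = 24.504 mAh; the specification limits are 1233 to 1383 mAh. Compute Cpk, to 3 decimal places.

0.911

Cpu = (USL − μ̂) / (3σ̂) = (1383 − 1316) / (3 × 24.504) = 0.9114; Cpl = (μ̂ − LSL) / (3σ̂) = (1316 − 1233) / (3 × 24.504) = 1.1291; Cpk = min(Cpu, Cpl) = 0.9114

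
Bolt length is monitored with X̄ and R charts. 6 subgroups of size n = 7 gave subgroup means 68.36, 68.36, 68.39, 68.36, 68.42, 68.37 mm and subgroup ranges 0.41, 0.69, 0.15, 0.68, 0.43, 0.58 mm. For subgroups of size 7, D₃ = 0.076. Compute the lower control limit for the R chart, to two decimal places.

R̄ = (0.41 + 0.69 + 0.15 + 0.68 + 0.43 + 0.58) / 6 = 2.9400 / 6 = 0.4900
LCL_R = D₃·R̄ = 0.076 × 0.4900 = 0.0372

0.04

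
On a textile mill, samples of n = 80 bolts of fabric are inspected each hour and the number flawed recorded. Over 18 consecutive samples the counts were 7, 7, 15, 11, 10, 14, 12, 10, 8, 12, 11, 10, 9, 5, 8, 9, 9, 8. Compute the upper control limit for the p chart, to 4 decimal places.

0.2311

p̄ = Σdᵢ / (k·n) = 175 / (18 × 80) = 0.12153
UCL = p̄ + 3·√(p̄(1−p̄)/n) = 0.12153 + 3 × √(0.12153×0.87847/80) = 0.12153 + 3 × 0.03653 = 0.23112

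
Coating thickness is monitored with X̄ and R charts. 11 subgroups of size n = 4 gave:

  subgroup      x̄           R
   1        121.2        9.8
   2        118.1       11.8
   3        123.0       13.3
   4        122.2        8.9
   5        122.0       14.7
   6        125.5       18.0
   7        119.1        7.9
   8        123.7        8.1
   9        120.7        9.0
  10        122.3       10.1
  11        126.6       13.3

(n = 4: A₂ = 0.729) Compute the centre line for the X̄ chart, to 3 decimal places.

X̄̄ = (121.2 + 118.1 + 123.0 + 122.2 + 122.0 + 125.5 + 119.1 + 123.7 + 120.7 + 122.3 + 126.6) / 11 = 1344.4000 / 11 = 122.2182
CL = X̄̄ = 122.2182

122.218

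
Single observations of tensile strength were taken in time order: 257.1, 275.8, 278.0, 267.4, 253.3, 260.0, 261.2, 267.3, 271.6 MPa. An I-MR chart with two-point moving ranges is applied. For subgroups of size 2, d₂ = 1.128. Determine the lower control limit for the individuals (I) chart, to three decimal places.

244.501

X̄ = (257.1 + 275.8 + 278.0 + 267.4 + 253.3 + 260.0 + 261.2 + 267.3 + 271.6) / 9 = 265.7444
Moving ranges: 18.7, 2.2, 10.6, 14.1, 6.7, 1.2, 6.1, 4.3; M̄R̄ = 63.9000 / 8 = 7.9875
LCL = X̄ − 3·M̄R̄/d₂ = 265.7444 − 3 × 7.9875 / 1.128 = 244.5011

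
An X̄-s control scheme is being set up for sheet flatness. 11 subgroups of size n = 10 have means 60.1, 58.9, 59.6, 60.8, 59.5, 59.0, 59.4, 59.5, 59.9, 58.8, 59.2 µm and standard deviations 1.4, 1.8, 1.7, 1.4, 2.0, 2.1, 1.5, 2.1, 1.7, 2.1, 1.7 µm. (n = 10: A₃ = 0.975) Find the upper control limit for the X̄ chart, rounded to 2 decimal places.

X̄̄ = (60.1 + 58.9 + 59.6 + 60.8 + 59.5 + 59.0 + 59.4 + 59.5 + 59.9 + 58.8 + 59.2) / 11 = 59.5182
s̄ = (1.4 + 1.8 + 1.7 + 1.4 + 2.0 + 2.1 + 1.5 + 2.1 + 1.7 + 2.1 + 1.7) / 11 = 1.7727
UCL = X̄̄ + A₃·s̄ = 59.5182 + 0.975 × 1.7727 = 61.2466

61.25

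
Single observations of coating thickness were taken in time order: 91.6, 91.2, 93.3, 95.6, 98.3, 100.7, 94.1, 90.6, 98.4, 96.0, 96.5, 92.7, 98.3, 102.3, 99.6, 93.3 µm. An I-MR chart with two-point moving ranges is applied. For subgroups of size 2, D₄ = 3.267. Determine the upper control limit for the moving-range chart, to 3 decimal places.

11.565

Moving ranges: 0.4, 2.1, 2.3, 2.7, 2.4, 6.6, 3.5, 7.8, 2.4, 0.5, 3.8, 5.6, 4.0, 2.7, 6.3; M̄R̄ = 53.1000 / 15 = 3.5400
UCL_MR = D₄·M̄R̄ = 3.267 × 3.5400 = 11.5652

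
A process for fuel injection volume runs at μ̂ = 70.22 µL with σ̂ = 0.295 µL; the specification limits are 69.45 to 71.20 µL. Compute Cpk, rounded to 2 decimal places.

Cpu = (USL − μ̂) / (3σ̂) = (71.20 − 70.22) / (3 × 0.295) = 1.1073; Cpl = (μ̂ − LSL) / (3σ̂) = (70.22 − 69.45) / (3 × 0.295) = 0.8701; Cpk = min(Cpu, Cpl) = 0.8701

0.87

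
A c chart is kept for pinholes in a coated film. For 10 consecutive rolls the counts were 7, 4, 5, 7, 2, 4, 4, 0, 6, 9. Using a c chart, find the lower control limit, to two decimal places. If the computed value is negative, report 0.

c̄ = (7 + 4 + 5 + 7 + 2 + 4 + 4 + 0 + 6 + 9) / 10 = 48 / 10 = 4.8000
LCL = c̄ − 3√c̄ = 4.8000 − 3 × 2.1909 = -1.7727 → 0 (cannot be negative)

0.00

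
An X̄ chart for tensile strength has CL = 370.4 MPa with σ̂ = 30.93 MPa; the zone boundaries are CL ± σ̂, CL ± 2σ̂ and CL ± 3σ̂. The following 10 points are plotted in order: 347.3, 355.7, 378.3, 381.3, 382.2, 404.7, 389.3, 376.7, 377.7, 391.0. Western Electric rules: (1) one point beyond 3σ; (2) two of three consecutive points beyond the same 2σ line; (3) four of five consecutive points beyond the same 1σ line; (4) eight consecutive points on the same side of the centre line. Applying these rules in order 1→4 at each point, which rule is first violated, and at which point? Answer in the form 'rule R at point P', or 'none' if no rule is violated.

Zone of each point (C = within 1σ̂, B = 1σ̂–2σ̂, A = 2σ̂–3σ̂, * = beyond 3σ̂; sign = side of CL): 1:-C, 2:-C, 3:+C, 4:+C, 5:+C, 6:+B, 7:+C, 8:+C, 9:+C, 10:+C
Rule 4 (eight consecutive points on the same side of the centre line) is satisfied at point 10.

rule 4 at point 10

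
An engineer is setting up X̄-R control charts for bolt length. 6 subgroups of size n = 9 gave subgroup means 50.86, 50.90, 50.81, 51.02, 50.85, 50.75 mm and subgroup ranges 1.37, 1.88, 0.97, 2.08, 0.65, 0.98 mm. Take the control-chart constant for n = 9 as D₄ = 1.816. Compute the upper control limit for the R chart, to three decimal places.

R̄ = (1.37 + 1.88 + 0.97 + 2.08 + 0.65 + 0.98) / 6 = 7.9300 / 6 = 1.3217
UCL_R = D₄·R̄ = 1.816 × 1.3217 = 2.4001

2.400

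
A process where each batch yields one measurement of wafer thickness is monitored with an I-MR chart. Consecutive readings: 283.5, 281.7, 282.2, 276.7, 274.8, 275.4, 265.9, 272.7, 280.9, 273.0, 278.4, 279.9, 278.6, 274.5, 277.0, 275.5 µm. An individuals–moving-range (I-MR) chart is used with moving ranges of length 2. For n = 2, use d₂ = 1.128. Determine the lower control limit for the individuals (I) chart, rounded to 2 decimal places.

266.46

X̄ = (283.5 + 281.7 + 282.2 + 276.7 + 274.8 + 275.4 + 265.9 + 272.7 + 280.9 + 273.0 + 278.4 + 279.9 + 278.6 + 274.5 + 277.0 + 275.5) / 16 = 276.9187
Moving ranges: 1.8, 0.5, 5.5, 1.9, 0.6, 9.5, 6.8, 8.2, 7.9, 5.4, 1.5, 1.3, 4.1, 2.5, 1.5; M̄R̄ = 59.0000 / 15 = 3.9333
LCL = X̄ − 3·M̄R̄/d₂ = 276.9187 − 3 × 3.9333 / 1.128 = 266.4578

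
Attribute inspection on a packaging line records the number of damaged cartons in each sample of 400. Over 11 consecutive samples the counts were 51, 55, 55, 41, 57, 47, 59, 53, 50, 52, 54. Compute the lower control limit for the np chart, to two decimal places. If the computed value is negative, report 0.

p̄ = Σdᵢ / (k·n) = 574 / (11 × 400) = 0.13045
LCL = np̄ − 3·√(np̄(1−p̄)) = 52.1818 − 3 × 6.7361 = 31.9736

31.97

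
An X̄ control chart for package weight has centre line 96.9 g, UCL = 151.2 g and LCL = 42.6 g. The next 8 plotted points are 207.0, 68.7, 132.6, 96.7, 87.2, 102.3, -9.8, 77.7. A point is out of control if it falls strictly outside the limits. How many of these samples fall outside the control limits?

2

Compare each point to [42.6, 151.2]: sample 1 = 207.0 > UCL; sample 7 = -9.8 < LCL.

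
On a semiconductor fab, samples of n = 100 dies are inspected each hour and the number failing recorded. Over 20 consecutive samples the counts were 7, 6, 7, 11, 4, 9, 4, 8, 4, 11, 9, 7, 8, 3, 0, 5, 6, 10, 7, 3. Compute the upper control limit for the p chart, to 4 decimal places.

p̄ = Σdᵢ / (k·n) = 129 / (20 × 100) = 0.06450
UCL = p̄ + 3·√(p̄(1−p̄)/n) = 0.06450 + 3 × √(0.06450×0.93550/100) = 0.06450 + 3 × 0.02456 = 0.13819

0.1382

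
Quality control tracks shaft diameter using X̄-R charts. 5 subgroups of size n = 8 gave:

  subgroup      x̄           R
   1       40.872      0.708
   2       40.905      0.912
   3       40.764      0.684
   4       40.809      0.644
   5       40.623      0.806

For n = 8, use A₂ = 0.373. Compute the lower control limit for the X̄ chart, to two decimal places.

40.51

X̄̄ = (40.872 + 40.905 + 40.764 + 40.809 + 40.623) / 5 = 203.9730 / 5 = 40.7946
R̄ = (0.708 + 0.912 + 0.684 + 0.644 + 0.806) / 5 = 3.7540 / 5 = 0.7508
LCL = X̄̄ − A₂·R̄ = 40.7946 − 0.373 × 0.7508 = 40.5146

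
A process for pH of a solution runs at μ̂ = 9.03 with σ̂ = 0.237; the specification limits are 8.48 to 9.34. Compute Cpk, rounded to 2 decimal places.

0.44

Cpu = (USL − μ̂) / (3σ̂) = (9.34 − 9.03) / (3 × 0.237) = 0.4360; Cpl = (μ̂ − LSL) / (3σ̂) = (9.03 − 8.48) / (3 × 0.237) = 0.7736; Cpk = min(Cpu, Cpl) = 0.4360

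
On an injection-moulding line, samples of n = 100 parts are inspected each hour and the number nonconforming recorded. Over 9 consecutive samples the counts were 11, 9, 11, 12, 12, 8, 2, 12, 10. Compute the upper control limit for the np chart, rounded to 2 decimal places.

p̄ = Σdᵢ / (k·n) = 87 / (9 × 100) = 0.09667
UCL = np̄ + 3·√(np̄(1−p̄)) = 9.6667 + 3 × √(9.6667×0.90333) = 9.6667 + 3 × 2.9550 = 18.5318

18.53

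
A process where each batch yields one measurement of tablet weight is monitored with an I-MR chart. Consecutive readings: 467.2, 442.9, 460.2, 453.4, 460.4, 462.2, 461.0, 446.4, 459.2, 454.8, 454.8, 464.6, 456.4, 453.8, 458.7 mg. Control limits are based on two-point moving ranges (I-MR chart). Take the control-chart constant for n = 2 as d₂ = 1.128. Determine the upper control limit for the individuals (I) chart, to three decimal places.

X̄ = (467.2 + 442.9 + 460.2 + 453.4 + 460.4 + 462.2 + 461.0 + 446.4 + 459.2 + 454.8 + 454.8 + 464.6 + 456.4 + 453.8 + 458.7) / 15 = 457.0667
Moving ranges: 24.3, 17.3, 6.8, 7.0, 1.8, 1.2, 14.6, 12.8, 4.4, 0.0, 9.8, 8.2, 2.6, 4.9; M̄R̄ = 115.7000 / 14 = 8.2643
UCL = X̄ + 3·M̄R̄/d₂ = 457.0667 + 3 × 8.2643 / 1.128 = 479.0461

479.046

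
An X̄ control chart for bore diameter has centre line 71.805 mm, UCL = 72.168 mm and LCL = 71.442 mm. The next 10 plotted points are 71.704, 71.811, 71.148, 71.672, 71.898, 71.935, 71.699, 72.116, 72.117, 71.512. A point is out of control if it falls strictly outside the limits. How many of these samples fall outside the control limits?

1

Compare each point to [71.442, 72.168]: sample 3 = 71.148 < LCL.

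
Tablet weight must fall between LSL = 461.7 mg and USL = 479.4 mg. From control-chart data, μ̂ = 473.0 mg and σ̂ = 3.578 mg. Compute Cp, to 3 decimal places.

Cp = (USL − LSL) / (6σ̂) = (479.4 − 461.7) / (6 × 3.578) = 17.7000 / 21.4680 = 0.8245

0.824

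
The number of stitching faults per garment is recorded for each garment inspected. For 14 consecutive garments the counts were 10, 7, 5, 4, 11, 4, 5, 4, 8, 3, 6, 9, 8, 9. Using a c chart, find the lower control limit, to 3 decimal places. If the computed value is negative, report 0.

c̄ = (10 + 7 + 5 + 4 + 11 + 4 + 5 + 4 + 8 + 3 + 6 + 9 + 8 + 9) / 14 = 93 / 14 = 6.6429
LCL = c̄ − 3√c̄ = 6.6429 − 3 × 2.5774 = -1.0893 → 0 (cannot be negative)

0.000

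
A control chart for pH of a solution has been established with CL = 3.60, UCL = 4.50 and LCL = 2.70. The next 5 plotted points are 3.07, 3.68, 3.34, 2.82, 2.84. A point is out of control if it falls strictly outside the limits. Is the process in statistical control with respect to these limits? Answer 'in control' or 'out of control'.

All 5 points lie within [2.70, 4.50].

in control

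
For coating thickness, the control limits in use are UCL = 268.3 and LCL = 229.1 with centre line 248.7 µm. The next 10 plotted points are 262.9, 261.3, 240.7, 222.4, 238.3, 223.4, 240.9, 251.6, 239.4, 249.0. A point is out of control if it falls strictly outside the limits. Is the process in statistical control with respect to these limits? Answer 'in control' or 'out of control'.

Compare each point to [229.1, 268.3]: sample 4 = 222.4 < LCL; sample 6 = 223.4 < LCL.

out of control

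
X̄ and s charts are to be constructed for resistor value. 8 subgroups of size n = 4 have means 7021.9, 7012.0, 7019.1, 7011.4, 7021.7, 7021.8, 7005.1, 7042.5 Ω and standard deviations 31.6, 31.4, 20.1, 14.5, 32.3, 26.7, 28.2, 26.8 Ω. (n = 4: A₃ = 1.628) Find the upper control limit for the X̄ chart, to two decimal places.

X̄̄ = (7021.9 + 7012.0 + 7019.1 + 7011.4 + 7021.7 + 7021.8 + 7005.1 + 7042.5) / 8 = 7019.4375
s̄ = (31.6 + 31.4 + 20.1 + 14.5 + 32.3 + 26.7 + 28.2 + 26.8) / 8 = 26.4500
UCL = X̄̄ + A₃·s̄ = 7019.4375 + 1.628 × 26.4500 = 7062.4981

7062.50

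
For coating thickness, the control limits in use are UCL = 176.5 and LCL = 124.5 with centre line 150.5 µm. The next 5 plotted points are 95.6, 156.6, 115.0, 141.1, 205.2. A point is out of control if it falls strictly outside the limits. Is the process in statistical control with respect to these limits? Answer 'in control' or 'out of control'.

Compare each point to [124.5, 176.5]: sample 1 = 95.6 < LCL; sample 3 = 115.0 < LCL; sample 5 = 205.2 > UCL.

out of control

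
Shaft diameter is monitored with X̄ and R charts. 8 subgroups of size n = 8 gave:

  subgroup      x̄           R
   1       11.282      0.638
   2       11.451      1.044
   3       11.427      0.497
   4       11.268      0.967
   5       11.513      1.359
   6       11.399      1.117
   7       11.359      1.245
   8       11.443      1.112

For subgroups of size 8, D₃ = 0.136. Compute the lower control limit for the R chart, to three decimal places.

R̄ = (0.638 + 1.044 + 0.497 + 0.967 + 1.359 + 1.117 + 1.245 + 1.112) / 8 = 7.9790 / 8 = 0.9974
LCL_R = D₃·R̄ = 0.136 × 0.9974 = 0.1356

0.136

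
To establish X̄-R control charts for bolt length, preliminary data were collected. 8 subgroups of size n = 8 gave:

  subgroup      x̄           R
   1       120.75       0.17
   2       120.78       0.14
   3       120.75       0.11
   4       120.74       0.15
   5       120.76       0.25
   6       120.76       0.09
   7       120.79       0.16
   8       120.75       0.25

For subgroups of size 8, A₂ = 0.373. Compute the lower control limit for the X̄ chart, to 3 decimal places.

120.698

X̄̄ = (120.75 + 120.78 + 120.75 + 120.74 + 120.76 + 120.76 + 120.79 + 120.75) / 8 = 966.0800 / 8 = 120.7600
R̄ = (0.17 + 0.14 + 0.11 + 0.15 + 0.25 + 0.09 + 0.16 + 0.25) / 8 = 1.3200 / 8 = 0.1650
LCL = X̄̄ − A₂·R̄ = 120.7600 − 0.373 × 0.1650 = 120.6985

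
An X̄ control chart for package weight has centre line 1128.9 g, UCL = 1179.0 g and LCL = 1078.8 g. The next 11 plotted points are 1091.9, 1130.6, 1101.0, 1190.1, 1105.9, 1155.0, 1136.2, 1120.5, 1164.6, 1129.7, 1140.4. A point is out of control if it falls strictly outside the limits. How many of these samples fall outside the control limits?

Compare each point to [1078.8, 1179.0]: sample 4 = 1190.1 > UCL.

1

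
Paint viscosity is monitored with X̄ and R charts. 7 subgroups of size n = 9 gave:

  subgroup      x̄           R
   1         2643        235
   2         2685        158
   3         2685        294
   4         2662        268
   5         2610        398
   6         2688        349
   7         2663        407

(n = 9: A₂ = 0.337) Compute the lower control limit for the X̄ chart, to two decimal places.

X̄̄ = (2643 + 2685 + 2685 + 2662 + 2610 + 2688 + 2663) / 7 = 18636.0000 / 7 = 2662.2857
R̄ = (235 + 158 + 294 + 268 + 398 + 349 + 407) / 7 = 2109.0000 / 7 = 301.2857
LCL = X̄̄ − A₂·R̄ = 2662.2857 − 0.337 × 301.2857 = 2560.7524

2560.75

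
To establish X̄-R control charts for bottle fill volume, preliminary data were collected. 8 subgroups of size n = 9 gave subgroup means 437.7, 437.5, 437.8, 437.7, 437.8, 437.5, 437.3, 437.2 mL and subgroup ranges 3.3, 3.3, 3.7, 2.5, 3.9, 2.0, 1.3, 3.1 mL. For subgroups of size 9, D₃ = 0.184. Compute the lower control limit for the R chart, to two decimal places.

0.53

R̄ = (3.3 + 3.3 + 3.7 + 2.5 + 3.9 + 2.0 + 1.3 + 3.1) / 8 = 23.1000 / 8 = 2.8875
LCL_R = D₃·R̄ = 0.184 × 2.8875 = 0.5313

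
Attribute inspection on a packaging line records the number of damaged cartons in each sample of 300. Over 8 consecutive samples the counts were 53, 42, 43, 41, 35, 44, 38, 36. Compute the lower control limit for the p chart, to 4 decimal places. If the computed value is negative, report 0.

0.0785

p̄ = Σdᵢ / (k·n) = 332 / (8 × 300) = 0.13833
LCL = p̄ − 3·√(p̄(1−p̄)/n) = 0.13833 − 3 × 0.01993 = 0.07853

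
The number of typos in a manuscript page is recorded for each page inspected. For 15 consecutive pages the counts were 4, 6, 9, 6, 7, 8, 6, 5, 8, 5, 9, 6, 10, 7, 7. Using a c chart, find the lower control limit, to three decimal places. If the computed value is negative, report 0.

0.000

c̄ = (4 + 6 + 9 + 6 + 7 + 8 + 6 + 5 + 8 + 5 + 9 + 6 + 10 + 7 + 7) / 15 = 103 / 15 = 6.8667
LCL = c̄ − 3√c̄ = 6.8667 − 3 × 2.6204 = -0.9946 → 0 (cannot be negative)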